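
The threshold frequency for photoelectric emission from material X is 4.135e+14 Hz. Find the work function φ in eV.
1.71 eV

At the threshold frequency, photon energy equals work function:
φ = hf₀

Calculating:
φ = (6.626×10⁻³⁴ J·s)(4.135e+14 Hz)
φ = 1.71 eV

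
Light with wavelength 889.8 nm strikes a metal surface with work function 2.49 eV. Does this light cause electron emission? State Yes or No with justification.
No

For photoemission, the photon energy must exceed the work function.

Photon energy: E = hc/λ = 1.3934 eV
Work function: φ = 2.49 eV

Since E_photon (1.3934 eV) < φ (2.49 eV), photoemission will NOT occur.
The threshold wavelength is λ₀ = hc/φ = 497.9 nm.
Since 889.8 nm > 497.9 nm, the photons lack sufficient energy.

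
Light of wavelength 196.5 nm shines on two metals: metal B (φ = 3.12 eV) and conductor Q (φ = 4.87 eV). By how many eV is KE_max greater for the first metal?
1.7500 eV

Using KE_max = hc/λ - φ for each metal:

Photon energy: E = hc/λ = 6.3096 eV

For metal B (φ₁ = 3.12 eV):
KE₁ = E - φ₁ = 6.3096 - 3.12 = 3.1896 eV

For conductor Q (φ₂ = 4.87 eV):
KE₂ = E - φ₂ = 6.3096 - 4.87 = 1.4396 eV

Difference:
ΔKE = KE₁ - KE₂ = 3.1896 - 1.4396 = 1.7500 eV

Note: The difference equals the difference in work functions: 4.87 - 3.12 = 1.75 eV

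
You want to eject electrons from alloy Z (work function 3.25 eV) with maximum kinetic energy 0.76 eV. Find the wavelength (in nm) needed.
309.19 nm

From Einstein's equation: KE_max = hc/λ - φ

Rearranging for λ:
hc/λ = KE_max + φ
λ = hc/(KE_max + φ)

Required photon energy:
E_photon = KE_max + φ = 0.76 + 3.25 = 4.01 eV

Required wavelength:
λ = hc/E_photon = (6.626×10⁻³⁴)(3×10⁸) / (4.01 × 1.602×10⁻¹⁹)
λ = 309.19 nm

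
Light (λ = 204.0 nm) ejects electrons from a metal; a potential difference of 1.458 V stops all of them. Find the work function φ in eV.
4.62 eV

The stopping potential gives the maximum kinetic energy: KE_max = eV_s = 1.458 eV

From Einstein's photoelectric equation: KE_max = hc/λ - φ
Rearranging: φ = hc/λ - KE_max

Calculate photon energy:
E_photon = hc/λ = (6.626×10⁻³⁴ J·s)(3×10⁸ m/s) / (204.0×10⁻⁹ m) = 6.0777 eV

Therefore:
φ = 6.0777 - 1.458 = 4.62 eV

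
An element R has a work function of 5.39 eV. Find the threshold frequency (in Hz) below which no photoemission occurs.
1.3033e+15 Hz

The threshold frequency is when the photon energy equals the work function:
hf₀ = φ

Solving for f₀:
f₀ = φ/h = (5.39 eV × 1.602×10⁻¹⁹ J/eV) / (6.626×10⁻³⁴ J·s)
f₀ = 1.3033e+15 Hz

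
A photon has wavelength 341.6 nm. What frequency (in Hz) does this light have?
8.7761e+14 Hz

Using the wave equation: c = fλ

Solving for frequency:
f = c/λ = (3×10⁸ m/s) / (341.6×10⁻⁹ m)
f = 8.7761e+14 Hz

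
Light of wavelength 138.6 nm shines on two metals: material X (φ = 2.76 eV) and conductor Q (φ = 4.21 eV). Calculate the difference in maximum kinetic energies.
1.4500 eV

Using KE_max = hc/λ - φ for each metal:

Photon energy: E = hc/λ = 8.9455 eV

For material X (φ₁ = 2.76 eV):
KE₁ = E - φ₁ = 8.9455 - 2.76 = 6.1855 eV

For conductor Q (φ₂ = 4.21 eV):
KE₂ = E - φ₂ = 8.9455 - 4.21 = 4.7355 eV

Difference:
ΔKE = KE₁ - KE₂ = 6.1855 - 4.7355 = 1.4500 eV

Note: The difference equals the difference in work functions: 4.21 - 2.76 = 1.45 eV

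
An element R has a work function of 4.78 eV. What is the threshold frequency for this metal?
1.1558e+15 Hz

The threshold frequency is when the photon energy equals the work function:
hf₀ = φ

Solving for f₀:
f₀ = φ/h = (4.78 eV × 1.602×10⁻¹⁹ J/eV) / (6.626×10⁻³⁴ J·s)
f₀ = 1.1558e+15 Hz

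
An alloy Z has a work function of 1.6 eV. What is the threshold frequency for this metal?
3.8688e+14 Hz

The threshold frequency is when the photon energy equals the work function:
hf₀ = φ

Solving for f₀:
f₀ = φ/h = (1.6 eV × 1.602×10⁻¹⁹ J/eV) / (6.626×10⁻³⁴ J·s)
f₀ = 3.8688e+14 Hz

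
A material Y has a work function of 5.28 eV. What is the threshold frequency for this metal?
1.2767e+15 Hz

The threshold frequency is when the photon energy equals the work function:
hf₀ = φ

Solving for f₀:
f₀ = φ/h = (5.28 eV × 1.602×10⁻¹⁹ J/eV) / (6.626×10⁻³⁴ J·s)
f₀ = 1.2767e+15 Hz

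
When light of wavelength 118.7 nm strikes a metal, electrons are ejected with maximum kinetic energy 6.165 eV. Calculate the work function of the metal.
4.28 eV

From Einstein's photoelectric equation: KE_max = hf - φ = hc/λ - φ

Rearranging for φ:
φ = hc/λ - KE_max

Calculate photon energy:
E_photon = hc/λ = 10.4452 eV

Therefore:
φ = 10.4452 - 6.165 = 4.28 eV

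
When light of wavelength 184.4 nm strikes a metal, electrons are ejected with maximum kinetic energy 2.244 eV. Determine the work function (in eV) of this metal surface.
4.48 eV

From Einstein's photoelectric equation: KE_max = hf - φ = hc/λ - φ

Rearranging for φ:
φ = hc/λ - KE_max

Calculate photon energy:
E_photon = hc/λ = 6.7237 eV

Therefore:
φ = 6.7237 - 2.244 = 4.48 eV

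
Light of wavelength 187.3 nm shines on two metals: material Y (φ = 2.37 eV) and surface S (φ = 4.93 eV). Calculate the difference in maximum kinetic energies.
2.5600 eV

Using KE_max = hc/λ - φ for each metal:

Photon energy: E = hc/λ = 6.6196 eV

For material Y (φ₁ = 2.37 eV):
KE₁ = E - φ₁ = 6.6196 - 2.37 = 4.2496 eV

For surface S (φ₂ = 4.93 eV):
KE₂ = E - φ₂ = 6.6196 - 4.93 = 1.6896 eV

Difference:
ΔKE = KE₁ - KE₂ = 4.2496 - 1.6896 = 2.5600 eV

Note: The difference equals the difference in work functions: 4.93 - 2.37 = 2.56 eV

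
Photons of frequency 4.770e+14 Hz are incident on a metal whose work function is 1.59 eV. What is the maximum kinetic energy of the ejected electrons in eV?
0.3827 eV

Using Einstein's photoelectric equation: KE_max = hf - φ

First, calculate the photon energy:
E_photon = hf = (6.626×10⁻³⁴ J·s)(4.770e+14 Hz)
E_photon = 1.9727 eV

Then, the maximum kinetic energy:
KE_max = E_photon - φ = 1.9727 eV - 1.59 eV = 0.3827 eV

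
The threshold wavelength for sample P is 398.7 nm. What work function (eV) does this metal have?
3.11 eV

At the threshold wavelength, photon energy equals work function:
φ = hc/λ₀

Calculating:
φ = (6.626×10⁻³⁴ J·s)(3×10⁸ m/s) / (398.7×10⁻⁹ m)
φ = 3.11 eV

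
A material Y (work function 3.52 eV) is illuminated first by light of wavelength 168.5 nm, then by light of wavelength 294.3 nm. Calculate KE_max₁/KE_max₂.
5.5396

Using Einstein's equation: KE_max = hc/λ - φ

For λ₁ = 168.5 nm:
E₁ = hc/λ₁ = 7.3581 eV
KE₁ = E₁ - φ = 7.3581 - 3.52 = 3.8381 eV

For λ₂ = 294.3 nm:
E₂ = hc/λ₂ = 4.2129 eV
KE₂ = E₂ - φ = 4.2129 - 3.52 = 0.6929 eV

Ratio: KE₁/KE₂ = 3.8381/0.6929 = 5.5396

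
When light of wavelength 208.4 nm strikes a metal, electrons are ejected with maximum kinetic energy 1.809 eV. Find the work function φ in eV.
4.14 eV

From Einstein's photoelectric equation: KE_max = hf - φ = hc/λ - φ

Rearranging for φ:
φ = hc/λ - KE_max

Calculate photon energy:
E_photon = hc/λ = 5.9493 eV

Therefore:
φ = 5.9493 - 1.809 = 4.14 eV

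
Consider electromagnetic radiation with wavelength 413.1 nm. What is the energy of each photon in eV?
3.0013 eV

Using E = hf = hc/λ:

E = hc/λ = (6.626×10⁻³⁴ J·s)(3×10⁸ m/s) / (413.1×10⁻⁹ m)
E = 3.0013 eV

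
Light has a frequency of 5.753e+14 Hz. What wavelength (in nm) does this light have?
521.11 nm

Using the wave equation: c = fλ

Solving for wavelength:
λ = c/f = (3×10⁸ m/s) / (5.753e+14 Hz)
λ = 521.11 nm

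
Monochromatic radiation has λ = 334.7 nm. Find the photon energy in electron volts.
3.7043 eV

Using E = hf = hc/λ:

E = hc/λ = (6.626×10⁻³⁴ J·s)(3×10⁸ m/s) / (334.7×10⁻⁹ m)
E = 3.7043 eV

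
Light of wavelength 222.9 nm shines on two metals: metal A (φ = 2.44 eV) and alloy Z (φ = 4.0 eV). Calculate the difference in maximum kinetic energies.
1.5600 eV

Using KE_max = hc/λ - φ for each metal:

Photon energy: E = hc/λ = 5.5623 eV

For metal A (φ₁ = 2.44 eV):
KE₁ = E - φ₁ = 5.5623 - 2.44 = 3.1223 eV

For alloy Z (φ₂ = 4.0 eV):
KE₂ = E - φ₂ = 5.5623 - 4.0 = 1.5623 eV

Difference:
ΔKE = KE₁ - KE₂ = 3.1223 - 1.5623 = 1.5600 eV

Note: The difference equals the difference in work functions: 4.0 - 2.44 = 1.56 eV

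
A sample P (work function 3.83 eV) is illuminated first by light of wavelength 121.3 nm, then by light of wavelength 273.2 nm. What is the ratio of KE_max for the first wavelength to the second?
9.0244

Using Einstein's equation: KE_max = hc/λ - φ

For λ₁ = 121.3 nm:
E₁ = hc/λ₁ = 10.2213 eV
KE₁ = E₁ - φ = 10.2213 - 3.83 = 6.3913 eV

For λ₂ = 273.2 nm:
E₂ = hc/λ₂ = 4.5382 eV
KE₂ = E₂ - φ = 4.5382 - 3.83 = 0.7082 eV

Ratio: KE₁/KE₂ = 6.3913/0.7082 = 9.0244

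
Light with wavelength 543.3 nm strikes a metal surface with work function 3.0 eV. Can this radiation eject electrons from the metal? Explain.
No

For photoemission, the photon energy must exceed the work function.

Photon energy: E = hc/λ = 2.2821 eV
Work function: φ = 3.0 eV

Since E_photon (2.2821 eV) < φ (3.0 eV), photoemission will NOT occur.
The threshold wavelength is λ₀ = hc/φ = 413.3 nm.
Since 543.3 nm > 413.3 nm, the photons lack sufficient energy.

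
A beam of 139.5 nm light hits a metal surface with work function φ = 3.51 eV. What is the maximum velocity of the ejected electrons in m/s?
1.3754e+06 m/s

First, find the maximum kinetic energy:
E_photon = hc/λ = 8.8878 eV
KE_max = E_photon - φ = 8.8878 - 3.51 = 5.3778 eV

Convert to Joules: KE_max = 5.3778 × 1.602×10⁻¹⁹ J = 8.6161e-19 J

Then use KE = ½mv² to find velocity:
v = √(2·KE/m) = √(2 × 8.6161e-19 J / 9.109e-31 kg)
v = 1.3754e+06 m/s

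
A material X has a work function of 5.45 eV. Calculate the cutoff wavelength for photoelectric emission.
227.49 nm

The threshold wavelength is when the photon energy equals the work function:
hc/λ₀ = φ

Solving for λ₀:
λ₀ = hc/φ = (6.626×10⁻³⁴ J·s)(3×10⁸ m/s) / (5.45 eV × 1.602×10⁻¹⁹ J/eV)
λ₀ = 227.49 nm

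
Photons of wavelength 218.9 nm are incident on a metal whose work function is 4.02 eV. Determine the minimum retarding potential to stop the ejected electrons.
1.6440 V

The stopping potential V_s satisfies: eV_s = KE_max

First, find KE_max using Einstein's equation:
E_photon = hc/λ = 5.6640 eV
KE_max = E_photon - φ = 5.6640 - 4.02 = 1.6440 eV

Since eV_s = KE_max:
V_s = KE_max/e = 1.6440 V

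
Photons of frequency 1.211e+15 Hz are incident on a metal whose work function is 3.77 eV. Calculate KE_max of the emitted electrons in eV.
1.2383 eV

Using Einstein's photoelectric equation: KE_max = hf - φ

First, calculate the photon energy:
E_photon = hf = (6.626×10⁻³⁴ J·s)(1.211e+15 Hz)
E_photon = 5.0083 eV

Then, the maximum kinetic energy:
KE_max = E_photon - φ = 5.0083 eV - 3.77 eV = 1.2383 eV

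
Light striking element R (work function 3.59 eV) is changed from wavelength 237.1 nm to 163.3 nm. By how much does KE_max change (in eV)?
2.3632 eV

Using Einstein's equation: KE_max = hc/λ - φ

For λ₁ = 237.1 nm:
KE₁ = hc/λ₁ - φ = 5.2292 - 3.59 = 1.6392 eV

For λ₂ = 163.3 nm:
KE₂ = hc/λ₂ - φ = 7.5924 - 3.59 = 4.0024 eV

Change in KE:
ΔKE = KE₂ - KE₁ = 4.0024 - 1.6392 = 2.3632 eV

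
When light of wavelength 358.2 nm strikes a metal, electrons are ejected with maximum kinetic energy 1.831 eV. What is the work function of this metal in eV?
1.63 eV

From Einstein's photoelectric equation: KE_max = hf - φ = hc/λ - φ

Rearranging for φ:
φ = hc/λ - KE_max

Calculate photon energy:
E_photon = hc/λ = 3.4613 eV

Therefore:
φ = 3.4613 - 1.831 = 1.63 eV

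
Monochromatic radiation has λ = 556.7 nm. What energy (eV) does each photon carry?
2.2271 eV

Using E = hf = hc/λ:

E = hc/λ = (6.626×10⁻³⁴ J·s)(3×10⁸ m/s) / (556.7×10⁻⁹ m)
E = 2.2271 eV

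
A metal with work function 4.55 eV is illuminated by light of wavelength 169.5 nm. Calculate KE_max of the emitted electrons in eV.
2.7647 eV

Using Einstein's photoelectric equation: KE_max = hf - φ = hc/λ - φ

First, calculate the photon energy:
E_photon = hc/λ = (6.626×10⁻³⁴ J·s)(3×10⁸ m/s) / (169.5×10⁻⁹ m)
E_photon = 7.3147 eV

Then, the maximum kinetic energy:
KE_max = E_photon - φ = 7.3147 eV - 4.55 eV = 2.7647 eV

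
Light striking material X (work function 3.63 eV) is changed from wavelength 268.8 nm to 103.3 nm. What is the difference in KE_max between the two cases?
7.3898 eV

Using Einstein's equation: KE_max = hc/λ - φ

For λ₁ = 268.8 nm:
KE₁ = hc/λ₁ - φ = 4.6125 - 3.63 = 0.9825 eV

For λ₂ = 103.3 nm:
KE₂ = hc/λ₂ - φ = 12.0023 - 3.63 = 8.3723 eV

Change in KE:
ΔKE = KE₂ - KE₁ = 8.3723 - 0.9825 = 7.3898 eV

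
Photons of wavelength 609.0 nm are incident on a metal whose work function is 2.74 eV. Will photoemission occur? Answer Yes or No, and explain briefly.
No

For photoemission, the photon energy must exceed the work function.

Photon energy: E = hc/λ = 2.0359 eV
Work function: φ = 2.74 eV

Since E_photon (2.0359 eV) < φ (2.74 eV), photoemission will NOT occur.
The threshold wavelength is λ₀ = hc/φ = 452.5 nm.
Since 609.0 nm > 452.5 nm, the photons lack sufficient energy.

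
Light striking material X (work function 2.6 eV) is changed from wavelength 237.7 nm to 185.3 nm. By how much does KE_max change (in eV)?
1.4750 eV

Using Einstein's equation: KE_max = hc/λ - φ

For λ₁ = 237.7 nm:
KE₁ = hc/λ₁ - φ = 5.2160 - 2.6 = 2.6160 eV

For λ₂ = 185.3 nm:
KE₂ = hc/λ₂ - φ = 6.6910 - 2.6 = 4.0910 eV

Change in KE:
ΔKE = KE₂ - KE₁ = 4.0910 - 2.6160 = 1.4750 eV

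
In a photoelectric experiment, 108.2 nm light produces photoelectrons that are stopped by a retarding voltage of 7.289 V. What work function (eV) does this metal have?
4.17 eV

The stopping potential gives the maximum kinetic energy: KE_max = eV_s = 7.289 eV

From Einstein's photoelectric equation: KE_max = hc/λ - φ
Rearranging: φ = hc/λ - KE_max

Calculate photon energy:
E_photon = hc/λ = (6.626×10⁻³⁴ J·s)(3×10⁸ m/s) / (108.2×10⁻⁹ m) = 11.4588 eV

Therefore:
φ = 11.4588 - 7.289 = 4.17 eV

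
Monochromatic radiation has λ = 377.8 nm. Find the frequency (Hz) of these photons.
7.9352e+14 Hz

Using the wave equation: c = fλ

Solving for frequency:
f = c/λ = (3×10⁸ m/s) / (377.8×10⁻⁹ m)
f = 7.9352e+14 Hz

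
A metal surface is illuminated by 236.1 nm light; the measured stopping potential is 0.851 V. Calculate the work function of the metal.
4.40 eV

The stopping potential gives the maximum kinetic energy: KE_max = eV_s = 0.851 eV

From Einstein's photoelectric equation: KE_max = hc/λ - φ
Rearranging: φ = hc/λ - KE_max

Calculate photon energy:
E_photon = hc/λ = (6.626×10⁻³⁴ J·s)(3×10⁸ m/s) / (236.1×10⁻⁹ m) = 5.2513 eV

Therefore:
φ = 5.2513 - 0.851 = 4.40 eV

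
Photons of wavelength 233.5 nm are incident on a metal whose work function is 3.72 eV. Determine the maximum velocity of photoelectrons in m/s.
7.4782e+05 m/s

First, find the maximum kinetic energy:
E_photon = hc/λ = 5.3098 eV
KE_max = E_photon - φ = 5.3098 - 3.72 = 1.5898 eV

Convert to Joules: KE_max = 1.5898 × 1.602×10⁻¹⁹ J = 2.5472e-19 J

Then use KE = ½mv² to find velocity:
v = √(2·KE/m) = √(2 × 2.5472e-19 J / 9.109e-31 kg)
v = 7.4782e+05 m/s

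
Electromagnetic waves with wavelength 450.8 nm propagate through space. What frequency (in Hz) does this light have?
6.6502e+14 Hz

Using the wave equation: c = fλ

Solving for frequency:
f = c/λ = (3×10⁸ m/s) / (450.8×10⁻⁹ m)
f = 6.6502e+14 Hz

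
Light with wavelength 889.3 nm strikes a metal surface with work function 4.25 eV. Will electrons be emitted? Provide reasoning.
No

For photoemission, the photon energy must exceed the work function.

Photon energy: E = hc/λ = 1.3942 eV
Work function: φ = 4.25 eV

Since E_photon (1.3942 eV) < φ (4.25 eV), photoemission will NOT occur.
The threshold wavelength is λ₀ = hc/φ = 291.7 nm.
Since 889.3 nm > 291.7 nm, the photons lack sufficient energy.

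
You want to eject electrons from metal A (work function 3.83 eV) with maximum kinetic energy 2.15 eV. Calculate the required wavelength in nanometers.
207.33 nm

From Einstein's equation: KE_max = hc/λ - φ

Rearranging for λ:
hc/λ = KE_max + φ
λ = hc/(KE_max + φ)

Required photon energy:
E_photon = KE_max + φ = 2.15 + 3.83 = 5.98 eV

Required wavelength:
λ = hc/E_photon = (6.626×10⁻³⁴)(3×10⁸) / (5.98 × 1.602×10⁻¹⁹)
λ = 207.33 nm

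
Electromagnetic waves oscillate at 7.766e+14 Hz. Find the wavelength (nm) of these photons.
386.03 nm

Using the wave equation: c = fλ

Solving for wavelength:
λ = c/f = (3×10⁸ m/s) / (7.766e+14 Hz)
λ = 386.03 nm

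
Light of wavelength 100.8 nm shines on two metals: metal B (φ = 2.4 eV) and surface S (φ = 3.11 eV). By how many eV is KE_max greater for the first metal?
0.7100 eV

Using KE_max = hc/λ - φ for each metal:

Photon energy: E = hc/λ = 12.3000 eV

For metal B (φ₁ = 2.4 eV):
KE₁ = E - φ₁ = 12.3000 - 2.4 = 9.9000 eV

For surface S (φ₂ = 3.11 eV):
KE₂ = E - φ₂ = 12.3000 - 3.11 = 9.1900 eV

Difference:
ΔKE = KE₁ - KE₂ = 9.9000 - 9.1900 = 0.7100 eV

Note: The difference equals the difference in work functions: 3.11 - 2.4 = 0.71 eV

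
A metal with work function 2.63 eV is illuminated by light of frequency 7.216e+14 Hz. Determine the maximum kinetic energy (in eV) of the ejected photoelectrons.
0.3543 eV

Using Einstein's photoelectric equation: KE_max = hf - φ

First, calculate the photon energy:
E_photon = hf = (6.626×10⁻³⁴ J·s)(7.216e+14 Hz)
E_photon = 2.9843 eV

Then, the maximum kinetic energy:
KE_max = E_photon - φ = 2.9843 eV - 2.63 eV = 0.3543 eV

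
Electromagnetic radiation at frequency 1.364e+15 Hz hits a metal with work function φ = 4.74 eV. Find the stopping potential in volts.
0.9011 V

The stopping potential V_s satisfies: eV_s = KE_max

First, find KE_max using Einstein's equation:
E_photon = hf = (6.626×10⁻³⁴ J·s)(1.364e+15 Hz) = 5.6411 eV
KE_max = E_photon - φ = 5.6411 - 4.74 = 0.9011 eV

Since eV_s = KE_max:
V_s = KE_max/e = 0.9011 V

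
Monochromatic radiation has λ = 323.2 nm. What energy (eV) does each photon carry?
3.8361 eV

Using E = hf = hc/λ:

E = hc/λ = (6.626×10⁻³⁴ J·s)(3×10⁸ m/s) / (323.2×10⁻⁹ m)
E = 3.8361 eV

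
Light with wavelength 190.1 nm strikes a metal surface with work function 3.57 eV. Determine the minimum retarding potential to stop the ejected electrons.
2.9521 V

The stopping potential V_s satisfies: eV_s = KE_max

First, find KE_max using Einstein's equation:
E_photon = hc/λ = 6.5221 eV
KE_max = E_photon - φ = 6.5221 - 3.57 = 2.9521 eV

Since eV_s = KE_max:
V_s = KE_max/e = 2.9521 V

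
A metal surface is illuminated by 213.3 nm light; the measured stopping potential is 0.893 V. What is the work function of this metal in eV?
4.92 eV

The stopping potential gives the maximum kinetic energy: KE_max = eV_s = 0.893 eV

From Einstein's photoelectric equation: KE_max = hc/λ - φ
Rearranging: φ = hc/λ - KE_max

Calculate photon energy:
E_photon = hc/λ = (6.626×10⁻³⁴ J·s)(3×10⁸ m/s) / (213.3×10⁻⁹ m) = 5.8127 eV

Therefore:
φ = 5.8127 - 0.893 = 4.92 eV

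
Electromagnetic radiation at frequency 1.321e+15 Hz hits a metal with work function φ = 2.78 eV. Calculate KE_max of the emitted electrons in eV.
2.6832 eV

Using Einstein's photoelectric equation: KE_max = hf - φ

First, calculate the photon energy:
E_photon = hf = (6.626×10⁻³⁴ J·s)(1.321e+15 Hz)
E_photon = 5.4632 eV

Then, the maximum kinetic energy:
KE_max = E_photon - φ = 5.4632 eV - 2.78 eV = 2.6832 eV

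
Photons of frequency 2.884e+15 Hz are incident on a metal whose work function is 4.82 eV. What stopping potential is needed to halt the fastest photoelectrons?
7.1073 V

The stopping potential V_s satisfies: eV_s = KE_max

First, find KE_max using Einstein's equation:
E_photon = hf = (6.626×10⁻³⁴ J·s)(2.884e+15 Hz) = 11.9273 eV
KE_max = E_photon - φ = 11.9273 - 4.82 = 7.1073 eV

Since eV_s = KE_max:
V_s = KE_max/e = 7.1073 V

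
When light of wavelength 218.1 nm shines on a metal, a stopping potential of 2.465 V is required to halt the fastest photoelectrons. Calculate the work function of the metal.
3.22 eV

The stopping potential gives the maximum kinetic energy: KE_max = eV_s = 2.465 eV

From Einstein's photoelectric equation: KE_max = hc/λ - φ
Rearranging: φ = hc/λ - KE_max

Calculate photon energy:
E_photon = hc/λ = (6.626×10⁻³⁴ J·s)(3×10⁸ m/s) / (218.1×10⁻⁹ m) = 5.6847 eV

Therefore:
φ = 5.6847 - 2.465 = 3.22 eV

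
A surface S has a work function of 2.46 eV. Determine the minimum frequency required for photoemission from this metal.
5.9483e+14 Hz

The threshold frequency is when the photon energy equals the work function:
hf₀ = φ

Solving for f₀:
f₀ = φ/h = (2.46 eV × 1.602×10⁻¹⁹ J/eV) / (6.626×10⁻³⁴ J·s)
f₀ = 5.9483e+14 Hz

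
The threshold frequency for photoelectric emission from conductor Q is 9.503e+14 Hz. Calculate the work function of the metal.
3.93 eV

At the threshold frequency, photon energy equals work function:
φ = hf₀

Calculating:
φ = (6.626×10⁻³⁴ J·s)(9.503e+14 Hz)
φ = 3.93 eV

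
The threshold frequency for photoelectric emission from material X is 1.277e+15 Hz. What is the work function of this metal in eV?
5.28 eV

At the threshold frequency, photon energy equals work function:
φ = hf₀

Calculating:
φ = (6.626×10⁻³⁴ J·s)(1.277e+15 Hz)
φ = 5.28 eV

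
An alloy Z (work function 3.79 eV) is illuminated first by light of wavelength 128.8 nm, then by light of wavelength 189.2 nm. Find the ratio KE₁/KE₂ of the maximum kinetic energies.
2.1122

Using Einstein's equation: KE_max = hc/λ - φ

For λ₁ = 128.8 nm:
E₁ = hc/λ₁ = 9.6261 eV
KE₁ = E₁ - φ = 9.6261 - 3.79 = 5.8361 eV

For λ₂ = 189.2 nm:
E₂ = hc/λ₂ = 6.5531 eV
KE₂ = E₂ - φ = 6.5531 - 3.79 = 2.7631 eV

Ratio: KE₁/KE₂ = 5.8361/2.7631 = 2.1122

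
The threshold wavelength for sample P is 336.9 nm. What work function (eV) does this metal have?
3.68 eV

At the threshold wavelength, photon energy equals work function:
φ = hc/λ₀

Calculating:
φ = (6.626×10⁻³⁴ J·s)(3×10⁸ m/s) / (336.9×10⁻⁹ m)
φ = 3.68 eV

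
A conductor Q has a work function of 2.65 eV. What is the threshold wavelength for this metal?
467.86 nm

The threshold wavelength is when the photon energy equals the work function:
hc/λ₀ = φ

Solving for λ₀:
λ₀ = hc/φ = (6.626×10⁻³⁴ J·s)(3×10⁸ m/s) / (2.65 eV × 1.602×10⁻¹⁹ J/eV)
λ₀ = 467.86 nm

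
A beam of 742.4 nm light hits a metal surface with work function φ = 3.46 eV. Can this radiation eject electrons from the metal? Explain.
No

For photoemission, the photon energy must exceed the work function.

Photon energy: E = hc/λ = 1.6700 eV
Work function: φ = 3.46 eV

Since E_photon (1.6700 eV) < φ (3.46 eV), photoemission will NOT occur.
The threshold wavelength is λ₀ = hc/φ = 358.3 nm.
Since 742.4 nm > 358.3 nm, the photons lack sufficient energy.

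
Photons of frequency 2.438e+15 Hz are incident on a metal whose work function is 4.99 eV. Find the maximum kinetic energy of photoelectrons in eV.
5.0928 eV

Using Einstein's photoelectric equation: KE_max = hf - φ

First, calculate the photon energy:
E_photon = hf = (6.626×10⁻³⁴ J·s)(2.438e+15 Hz)
E_photon = 10.0828 eV

Then, the maximum kinetic energy:
KE_max = E_photon - φ = 10.0828 eV - 4.99 eV = 5.0928 eV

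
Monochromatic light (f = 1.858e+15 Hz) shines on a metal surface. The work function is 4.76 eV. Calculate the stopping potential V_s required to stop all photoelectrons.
2.9241 V

The stopping potential V_s satisfies: eV_s = KE_max

First, find KE_max using Einstein's equation:
E_photon = hf = (6.626×10⁻³⁴ J·s)(1.858e+15 Hz) = 7.6841 eV
KE_max = E_photon - φ = 7.6841 - 4.76 = 2.9241 eV

Since eV_s = KE_max:
V_s = KE_max/e = 2.9241 V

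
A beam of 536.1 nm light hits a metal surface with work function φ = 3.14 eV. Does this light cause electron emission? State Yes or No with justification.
No

For photoemission, the photon energy must exceed the work function.

Photon energy: E = hc/λ = 2.3127 eV
Work function: φ = 3.14 eV

Since E_photon (2.3127 eV) < φ (3.14 eV), photoemission will NOT occur.
The threshold wavelength is λ₀ = hc/φ = 394.9 nm.
Since 536.1 nm > 394.9 nm, the photons lack sufficient energy.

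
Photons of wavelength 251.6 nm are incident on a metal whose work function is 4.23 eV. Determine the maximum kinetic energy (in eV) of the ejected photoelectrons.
0.6978 eV

Using Einstein's photoelectric equation: KE_max = hf - φ = hc/λ - φ

First, calculate the photon energy:
E_photon = hc/λ = (6.626×10⁻³⁴ J·s)(3×10⁸ m/s) / (251.6×10⁻⁹ m)
E_photon = 4.9278 eV

Then, the maximum kinetic energy:
KE_max = E_photon - φ = 4.9278 eV - 4.23 eV = 0.6978 eV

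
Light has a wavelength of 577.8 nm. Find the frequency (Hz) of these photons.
5.1885e+14 Hz

Using the wave equation: c = fλ

Solving for frequency:
f = c/λ = (3×10⁸ m/s) / (577.8×10⁻⁹ m)
f = 5.1885e+14 Hz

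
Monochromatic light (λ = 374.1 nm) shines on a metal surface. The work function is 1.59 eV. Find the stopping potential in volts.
1.7242 V

The stopping potential V_s satisfies: eV_s = KE_max

First, find KE_max using Einstein's equation:
E_photon = hc/λ = 3.3142 eV
KE_max = E_photon - φ = 3.3142 - 1.59 = 1.7242 eV

Since eV_s = KE_max:
V_s = KE_max/e = 1.7242 V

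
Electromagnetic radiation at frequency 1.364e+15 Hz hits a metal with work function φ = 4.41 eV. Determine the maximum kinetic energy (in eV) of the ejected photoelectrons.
1.2311 eV

Using Einstein's photoelectric equation: KE_max = hf - φ

First, calculate the photon energy:
E_photon = hf = (6.626×10⁻³⁴ J·s)(1.364e+15 Hz)
E_photon = 5.6411 eV

Then, the maximum kinetic energy:
KE_max = E_photon - φ = 5.6411 eV - 4.41 eV = 1.2311 eV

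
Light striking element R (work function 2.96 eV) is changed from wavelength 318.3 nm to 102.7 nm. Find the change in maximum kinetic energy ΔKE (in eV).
8.1773 eV

Using Einstein's equation: KE_max = hc/λ - φ

For λ₁ = 318.3 nm:
KE₁ = hc/λ₁ - φ = 3.8952 - 2.96 = 0.9352 eV

For λ₂ = 102.7 nm:
KE₂ = hc/λ₂ - φ = 12.0725 - 2.96 = 9.1125 eV

Change in KE:
ΔKE = KE₂ - KE₁ = 9.1125 - 0.9352 = 8.1773 eV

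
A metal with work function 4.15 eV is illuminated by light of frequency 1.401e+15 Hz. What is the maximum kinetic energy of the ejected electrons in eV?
1.6441 eV

Using Einstein's photoelectric equation: KE_max = hf - φ

First, calculate the photon energy:
E_photon = hf = (6.626×10⁻³⁴ J·s)(1.401e+15 Hz)
E_photon = 5.7941 eV

Then, the maximum kinetic energy:
KE_max = E_photon - φ = 5.7941 eV - 4.15 eV = 1.6441 eV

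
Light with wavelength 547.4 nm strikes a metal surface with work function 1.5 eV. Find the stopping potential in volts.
0.7650 V

The stopping potential V_s satisfies: eV_s = KE_max

First, find KE_max using Einstein's equation:
E_photon = hc/λ = 2.2650 eV
KE_max = E_photon - φ = 2.2650 - 1.5 = 0.7650 eV

Since eV_s = KE_max:
V_s = KE_max/e = 0.7650 V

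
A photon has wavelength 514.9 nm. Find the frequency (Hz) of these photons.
5.8223e+14 Hz

Using the wave equation: c = fλ

Solving for frequency:
f = c/λ = (3×10⁸ m/s) / (514.9×10⁻⁹ m)
f = 5.8223e+14 Hz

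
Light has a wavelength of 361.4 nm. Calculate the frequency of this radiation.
8.2953e+14 Hz

Using the wave equation: c = fλ

Solving for frequency:
f = c/λ = (3×10⁸ m/s) / (361.4×10⁻⁹ m)
f = 8.2953e+14 Hz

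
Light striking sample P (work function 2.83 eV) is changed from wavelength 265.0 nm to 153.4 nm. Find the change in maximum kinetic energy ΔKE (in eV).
3.4038 eV

Using Einstein's equation: KE_max = hc/λ - φ

For λ₁ = 265.0 nm:
KE₁ = hc/λ₁ - φ = 4.6786 - 2.83 = 1.8486 eV

For λ₂ = 153.4 nm:
KE₂ = hc/λ₂ - φ = 8.0824 - 2.83 = 5.2524 eV

Change in KE:
ΔKE = KE₂ - KE₁ = 5.2524 - 1.8486 = 3.4038 eV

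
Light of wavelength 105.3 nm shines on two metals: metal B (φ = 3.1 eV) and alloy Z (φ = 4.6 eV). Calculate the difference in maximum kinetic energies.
1.5000 eV

Using KE_max = hc/λ - φ for each metal:

Photon energy: E = hc/λ = 11.7744 eV

For metal B (φ₁ = 3.1 eV):
KE₁ = E - φ₁ = 11.7744 - 3.1 = 8.6744 eV

For alloy Z (φ₂ = 4.6 eV):
KE₂ = E - φ₂ = 11.7744 - 4.6 = 7.1744 eV

Difference:
ΔKE = KE₁ - KE₂ = 8.6744 - 7.1744 = 1.5000 eV

Note: The difference equals the difference in work functions: 4.6 - 3.1 = 1.50 eV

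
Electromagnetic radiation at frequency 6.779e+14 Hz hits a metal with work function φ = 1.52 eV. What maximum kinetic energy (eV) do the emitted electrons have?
1.2836 eV

Using Einstein's photoelectric equation: KE_max = hf - φ

First, calculate the photon energy:
E_photon = hf = (6.626×10⁻³⁴ J·s)(6.779e+14 Hz)
E_photon = 2.8036 eV

Then, the maximum kinetic energy:
KE_max = E_photon - φ = 2.8036 eV - 1.52 eV = 1.2836 eV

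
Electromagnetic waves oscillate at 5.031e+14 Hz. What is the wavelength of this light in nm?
595.89 nm

Using the wave equation: c = fλ

Solving for wavelength:
λ = c/f = (3×10⁸ m/s) / (5.031e+14 Hz)
λ = 595.89 nm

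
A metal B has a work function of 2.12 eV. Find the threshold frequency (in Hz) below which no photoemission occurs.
5.1261e+14 Hz

The threshold frequency is when the photon energy equals the work function:
hf₀ = φ

Solving for f₀:
f₀ = φ/h = (2.12 eV × 1.602×10⁻¹⁹ J/eV) / (6.626×10⁻³⁴ J·s)
f₀ = 5.1261e+14 Hz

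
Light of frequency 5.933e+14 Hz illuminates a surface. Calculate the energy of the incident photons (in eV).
2.4537 eV

Using E = hf:

E = hf = (6.626×10⁻³⁴ J·s)(5.933e+14 Hz)
E = 2.4537 eV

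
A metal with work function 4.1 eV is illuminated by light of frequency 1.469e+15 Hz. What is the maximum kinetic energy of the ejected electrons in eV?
1.9753 eV

Using Einstein's photoelectric equation: KE_max = hf - φ

First, calculate the photon energy:
E_photon = hf = (6.626×10⁻³⁴ J·s)(1.469e+15 Hz)
E_photon = 6.0753 eV

Then, the maximum kinetic energy:
KE_max = E_photon - φ = 6.0753 eV - 4.1 eV = 1.9753 eV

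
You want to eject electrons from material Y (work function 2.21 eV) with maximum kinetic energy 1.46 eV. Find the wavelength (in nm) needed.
337.83 nm

From Einstein's equation: KE_max = hc/λ - φ

Rearranging for λ:
hc/λ = KE_max + φ
λ = hc/(KE_max + φ)

Required photon energy:
E_photon = KE_max + φ = 1.46 + 2.21 = 3.67 eV

Required wavelength:
λ = hc/E_photon = (6.626×10⁻³⁴)(3×10⁸) / (3.67 × 1.602×10⁻¹⁹)
λ = 337.83 nm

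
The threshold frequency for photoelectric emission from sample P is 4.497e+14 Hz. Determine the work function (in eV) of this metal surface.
1.86 eV

At the threshold frequency, photon energy equals work function:
φ = hf₀

Calculating:
φ = (6.626×10⁻³⁴ J·s)(4.497e+14 Hz)
φ = 1.86 eV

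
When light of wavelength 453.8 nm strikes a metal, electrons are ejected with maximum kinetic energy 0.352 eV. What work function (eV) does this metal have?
2.38 eV

From Einstein's photoelectric equation: KE_max = hf - φ = hc/λ - φ

Rearranging for φ:
φ = hc/λ - KE_max

Calculate photon energy:
E_photon = hc/λ = 2.7321 eV

Therefore:
φ = 2.7321 - 0.352 = 2.38 eV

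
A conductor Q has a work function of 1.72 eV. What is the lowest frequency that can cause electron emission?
4.1589e+14 Hz

The threshold frequency is when the photon energy equals the work function:
hf₀ = φ

Solving for f₀:
f₀ = φ/h = (1.72 eV × 1.602×10⁻¹⁹ J/eV) / (6.626×10⁻³⁴ J·s)
f₀ = 4.1589e+14 Hz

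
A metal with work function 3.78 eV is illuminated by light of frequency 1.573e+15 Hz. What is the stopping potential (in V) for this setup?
2.7254 V

The stopping potential V_s satisfies: eV_s = KE_max

First, find KE_max using Einstein's equation:
E_photon = hf = (6.626×10⁻³⁴ J·s)(1.573e+15 Hz) = 6.5054 eV
KE_max = E_photon - φ = 6.5054 - 3.78 = 2.7254 eV

Since eV_s = KE_max:
V_s = KE_max/e = 2.7254 V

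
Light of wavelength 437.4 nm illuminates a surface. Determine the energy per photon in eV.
2.8346 eV

Using E = hf = hc/λ:

E = hc/λ = (6.626×10⁻³⁴ J·s)(3×10⁸ m/s) / (437.4×10⁻⁹ m)
E = 2.8346 eV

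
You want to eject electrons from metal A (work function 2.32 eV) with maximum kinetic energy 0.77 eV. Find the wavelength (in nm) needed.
401.24 nm

From Einstein's equation: KE_max = hc/λ - φ

Rearranging for λ:
hc/λ = KE_max + φ
λ = hc/(KE_max + φ)

Required photon energy:
E_photon = KE_max + φ = 0.77 + 2.32 = 3.09 eV

Required wavelength:
λ = hc/E_photon = (6.626×10⁻³⁴)(3×10⁸) / (3.09 × 1.602×10⁻¹⁹)
λ = 401.24 nm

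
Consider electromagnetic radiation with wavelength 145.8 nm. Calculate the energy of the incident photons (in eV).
8.5037 eV

Using E = hf = hc/λ:

E = hc/λ = (6.626×10⁻³⁴ J·s)(3×10⁸ m/s) / (145.8×10⁻⁹ m)
E = 8.5037 eV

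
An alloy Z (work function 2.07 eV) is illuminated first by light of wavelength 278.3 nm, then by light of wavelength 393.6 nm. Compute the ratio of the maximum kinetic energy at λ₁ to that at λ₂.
2.2084

Using Einstein's equation: KE_max = hc/λ - φ

For λ₁ = 278.3 nm:
E₁ = hc/λ₁ = 4.4551 eV
KE₁ = E₁ - φ = 4.4551 - 2.07 = 2.3851 eV

For λ₂ = 393.6 nm:
E₂ = hc/λ₂ = 3.1500 eV
KE₂ = E₂ - φ = 3.1500 - 2.07 = 1.0800 eV

Ratio: KE₁/KE₂ = 2.3851/1.0800 = 2.2084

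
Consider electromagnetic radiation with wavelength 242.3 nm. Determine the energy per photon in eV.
5.1170 eV

Using E = hf = hc/λ:

E = hc/λ = (6.626×10⁻³⁴ J·s)(3×10⁸ m/s) / (242.3×10⁻⁹ m)
E = 5.1170 eV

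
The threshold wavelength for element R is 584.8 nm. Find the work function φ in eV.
2.12 eV

At the threshold wavelength, photon energy equals work function:
φ = hc/λ₀

Calculating:
φ = (6.626×10⁻³⁴ J·s)(3×10⁸ m/s) / (584.8×10⁻⁹ m)
φ = 2.12 eV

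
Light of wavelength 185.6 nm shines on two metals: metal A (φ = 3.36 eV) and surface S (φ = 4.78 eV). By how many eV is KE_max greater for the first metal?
1.4200 eV

Using KE_max = hc/λ - φ for each metal:

Photon energy: E = hc/λ = 6.6802 eV

For metal A (φ₁ = 3.36 eV):
KE₁ = E - φ₁ = 6.6802 - 3.36 = 3.3202 eV

For surface S (φ₂ = 4.78 eV):
KE₂ = E - φ₂ = 6.6802 - 4.78 = 1.9002 eV

Difference:
ΔKE = KE₁ - KE₂ = 3.3202 - 1.9002 = 1.4200 eV

Note: The difference equals the difference in work functions: 4.78 - 3.36 = 1.42 eV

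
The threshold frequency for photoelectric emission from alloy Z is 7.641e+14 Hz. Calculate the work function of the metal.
3.16 eV

At the threshold frequency, photon energy equals work function:
φ = hf₀

Calculating:
φ = (6.626×10⁻³⁴ J·s)(7.641e+14 Hz)
φ = 3.16 eV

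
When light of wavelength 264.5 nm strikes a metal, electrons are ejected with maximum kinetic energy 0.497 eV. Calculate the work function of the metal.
4.19 eV

From Einstein's photoelectric equation: KE_max = hf - φ = hc/λ - φ

Rearranging for φ:
φ = hc/λ - KE_max

Calculate photon energy:
E_photon = hc/λ = 4.6875 eV

Therefore:
φ = 4.6875 - 0.497 = 4.19 eV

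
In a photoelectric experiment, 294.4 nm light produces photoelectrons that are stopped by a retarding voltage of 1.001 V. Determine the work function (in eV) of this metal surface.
3.21 eV

The stopping potential gives the maximum kinetic energy: KE_max = eV_s = 1.001 eV

From Einstein's photoelectric equation: KE_max = hc/λ - φ
Rearranging: φ = hc/λ - KE_max

Calculate photon energy:
E_photon = hc/λ = (6.626×10⁻³⁴ J·s)(3×10⁸ m/s) / (294.4×10⁻⁹ m) = 4.2114 eV

Therefore:
φ = 4.2114 - 1.001 = 3.21 eV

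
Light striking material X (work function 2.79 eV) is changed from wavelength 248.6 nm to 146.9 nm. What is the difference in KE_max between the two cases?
3.4527 eV

Using Einstein's equation: KE_max = hc/λ - φ

For λ₁ = 248.6 nm:
KE₁ = hc/λ₁ - φ = 4.9873 - 2.79 = 2.1973 eV

For λ₂ = 146.9 nm:
KE₂ = hc/λ₂ - φ = 8.4400 - 2.79 = 5.6500 eV

Change in KE:
ΔKE = KE₂ - KE₁ = 5.6500 - 2.1973 = 3.4527 eV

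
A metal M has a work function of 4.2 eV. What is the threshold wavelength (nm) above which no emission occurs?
295.20 nm

The threshold wavelength is when the photon energy equals the work function:
hc/λ₀ = φ

Solving for λ₀:
λ₀ = hc/φ = (6.626×10⁻³⁴ J·s)(3×10⁸ m/s) / (4.2 eV × 1.602×10⁻¹⁹ J/eV)
λ₀ = 295.20 nm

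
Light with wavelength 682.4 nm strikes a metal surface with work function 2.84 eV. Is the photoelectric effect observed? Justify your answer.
No

For photoemission, the photon energy must exceed the work function.

Photon energy: E = hc/λ = 1.8169 eV
Work function: φ = 2.84 eV

Since E_photon (1.8169 eV) < φ (2.84 eV), photoemission will NOT occur.
The threshold wavelength is λ₀ = hc/φ = 436.6 nm.
Since 682.4 nm > 436.6 nm, the photons lack sufficient energy.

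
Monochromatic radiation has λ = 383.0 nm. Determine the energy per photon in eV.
3.2372 eV

Using E = hf = hc/λ:

E = hc/λ = (6.626×10⁻³⁴ J·s)(3×10⁸ m/s) / (383.0×10⁻⁹ m)
E = 3.2372 eV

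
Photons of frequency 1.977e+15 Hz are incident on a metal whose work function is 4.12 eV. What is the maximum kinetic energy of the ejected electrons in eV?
4.0562 eV

Using Einstein's photoelectric equation: KE_max = hf - φ

First, calculate the photon energy:
E_photon = hf = (6.626×10⁻³⁴ J·s)(1.977e+15 Hz)
E_photon = 8.1762 eV

Then, the maximum kinetic energy:
KE_max = E_photon - φ = 8.1762 eV - 4.12 eV = 4.0562 eV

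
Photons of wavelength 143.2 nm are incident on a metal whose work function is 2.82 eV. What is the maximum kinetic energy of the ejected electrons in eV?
5.8381 eV

Using Einstein's photoelectric equation: KE_max = hf - φ = hc/λ - φ

First, calculate the photon energy:
E_photon = hc/λ = (6.626×10⁻³⁴ J·s)(3×10⁸ m/s) / (143.2×10⁻⁹ m)
E_photon = 8.6581 eV

Then, the maximum kinetic energy:
KE_max = E_photon - φ = 8.6581 eV - 2.82 eV = 5.8381 eV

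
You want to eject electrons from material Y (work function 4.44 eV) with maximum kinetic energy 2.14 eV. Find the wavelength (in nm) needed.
188.43 nm

From Einstein's equation: KE_max = hc/λ - φ

Rearranging for λ:
hc/λ = KE_max + φ
λ = hc/(KE_max + φ)

Required photon energy:
E_photon = KE_max + φ = 2.14 + 4.44 = 6.58 eV

Required wavelength:
λ = hc/E_photon = (6.626×10⁻³⁴)(3×10⁸) / (6.58 × 1.602×10⁻¹⁹)
λ = 188.43 nm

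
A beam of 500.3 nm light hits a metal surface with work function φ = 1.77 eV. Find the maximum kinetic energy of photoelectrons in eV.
0.7082 eV

Using Einstein's photoelectric equation: KE_max = hf - φ = hc/λ - φ

First, calculate the photon energy:
E_photon = hc/λ = (6.626×10⁻³⁴ J·s)(3×10⁸ m/s) / (500.3×10⁻⁹ m)
E_photon = 2.4782 eV

Then, the maximum kinetic energy:
KE_max = E_photon - φ = 2.4782 eV - 1.77 eV = 0.7082 eV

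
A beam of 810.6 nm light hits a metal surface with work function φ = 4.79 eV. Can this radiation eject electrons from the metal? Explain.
No

For photoemission, the photon energy must exceed the work function.

Photon energy: E = hc/λ = 1.5295 eV
Work function: φ = 4.79 eV

Since E_photon (1.5295 eV) < φ (4.79 eV), photoemission will NOT occur.
The threshold wavelength is λ₀ = hc/φ = 258.8 nm.
Since 810.6 nm > 258.8 nm, the photons lack sufficient energy.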